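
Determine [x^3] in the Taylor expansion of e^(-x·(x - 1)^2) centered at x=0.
Expand to order 3: e^(-x·(x - 1)^2) = -19·x^3/6 + 5·x^2/2 - x + 1 + O(x^4).
The coefficient of x^3 is -19/6.

Final answer: -19/6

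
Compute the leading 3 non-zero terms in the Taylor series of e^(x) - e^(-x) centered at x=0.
x^5/60 + x^3/3 + 2·x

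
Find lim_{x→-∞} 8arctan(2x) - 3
Evaluate the dominant behaviour as x → -∞; each term tends to a finite value or vanishes.
Limit = -4·π - 3.

Final answer: -4·π - 3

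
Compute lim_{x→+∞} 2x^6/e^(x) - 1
The quotient is an ∞/∞ indeterminate form as x → +∞.
The exponential denominator e^(x) dominates the polynomial numerator (e^x ≫ x^6 as x → ∞), so the quotient → 0.
Adding the constant: 0 - 1 = -1. Limit = -1.

Final answer: -1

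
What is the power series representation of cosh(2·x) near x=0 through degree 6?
4·x^6/45 + 2·x^4/3 + 2·x^2 + 1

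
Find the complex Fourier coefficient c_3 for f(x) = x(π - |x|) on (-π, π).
Compute the real Fourier coefficients first: a_3 = 0, b_3 = 8/(27·π).
Then c_3 = (a_3 − i·b_3)/2 = -4·i/(27·π).

Final answer: -4·i/(27·π)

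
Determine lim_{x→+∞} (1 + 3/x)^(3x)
As x → +∞: write (1 + 3/x)^(3x) = ((1 + 3/x)^x)^3 → (e^3)^3 = e^9.
Limit = e^(9).

Final answer: e^(9)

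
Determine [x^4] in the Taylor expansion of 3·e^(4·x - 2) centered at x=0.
Expand to order 4: 3·e^(4·x - 2) = 32·x^4·e^(-2) + 32·x^3·e^(-2) + 24·x^2·e^(-2) + 12·x·e^(-2) + 3·e^(-2) + O(x^5).
The coefficient of x^4 is 32·e^(-2).

Final answer: 32·e^(-2)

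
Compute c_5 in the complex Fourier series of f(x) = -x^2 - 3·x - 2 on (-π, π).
Compute the real Fourier coefficients first: a_5 = 4/25, b_5 = -6/5.
Then c_5 = (a_5 − i·b_5)/2 = 2/25 + 3·i/5.

Final answer: 2/25 + 3·i/5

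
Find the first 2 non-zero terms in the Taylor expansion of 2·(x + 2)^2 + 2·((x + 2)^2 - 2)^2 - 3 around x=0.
40·x + 13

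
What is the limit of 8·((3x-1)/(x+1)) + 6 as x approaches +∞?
Evaluate the dominant behaviour as x → +∞; each term tends to a finite value or vanishes.
Limit = 30.

Final answer: 30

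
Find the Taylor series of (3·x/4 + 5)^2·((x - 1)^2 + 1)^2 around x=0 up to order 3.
-89·x^3/2 + 569·x^2/4 - 170·x + 100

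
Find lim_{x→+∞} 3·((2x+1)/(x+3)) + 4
Evaluate the dominant behaviour as x → +∞; each term tends to a finite value or vanishes.
Limit = 10.

Final answer: 10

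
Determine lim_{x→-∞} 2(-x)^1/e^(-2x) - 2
The quotient is an ∞/∞ indeterminate form as x → -∞.
Compare growth rates of the dominant terms (exponentials ≫ polynomials ≫ logarithms), or apply L'Hôpital's rule; the quotient → 0.
Adding the constant: 0 - 2 = -2. Limit = -2.

Final answer: -2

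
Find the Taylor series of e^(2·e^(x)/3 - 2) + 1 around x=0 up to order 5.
2047·x^5·e^(-4/3)/14580 + 233·x^4·e^(-4/3)/972 + 31·x^3·e^(-4/3)/81 + 5·x^2·e^(-4/3)/9 + 2·x·e^(-4/3)/3 + e^(-4/3) + 1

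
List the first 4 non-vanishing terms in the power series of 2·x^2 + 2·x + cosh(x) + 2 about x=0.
x^4/24 + 5·x^2/2 + 2·x + 3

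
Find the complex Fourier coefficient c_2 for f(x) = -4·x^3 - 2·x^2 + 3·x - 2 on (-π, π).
Compute the real Fourier coefficients first: a_2 = -2, b_2 = -9 + 4·π^2.
Then c_2 = (a_2 − i·b_2)/2 = -1 - 2·i·π^2 + 9·i/2.

Final answer: -1 - 2·i·π^2 + 9·i/2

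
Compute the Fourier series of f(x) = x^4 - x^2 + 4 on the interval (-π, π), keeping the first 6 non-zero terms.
(52 - 8·π^2)·cos(x) + (-4 + 2·π^2)·cos(2·x) + (28/27 - 8·π^2/9)·cos(3·x) + (-7/16 + π^2/2)·cos(4·x) + (148/625 - 8·π^2/25)·cos(5·x) - π^2/3 + 4 + π^4/5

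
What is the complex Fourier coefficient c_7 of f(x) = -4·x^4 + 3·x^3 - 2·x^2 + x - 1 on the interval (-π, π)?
Compute the real Fourier coefficients first: a_7 = 200/2401 + 32·π^2/49, b_7 = 62/343 + 6·π^2/7.
Then c_7 = (a_7 − i·b_7)/2 = 100/2401 + 16·π^2/49 - 3·i·π^2/7 - 31·i/343.

Final answer: 100/2401 + 16·π^2/49 - 3·i·π^2/7 - 31·i/343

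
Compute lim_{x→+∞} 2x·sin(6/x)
As x → +∞: let u = 6/x → 0⁺; then 2·x·sin(6/x) = 2·6·sin(u)/u → 2·6·1 = 12.
Limit = 12.

Final answer: 12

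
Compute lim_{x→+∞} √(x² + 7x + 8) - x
This is an ∞ − ∞ indeterminate form.
Multiply and divide by the conjugate √(x²+7x + 8) + x; the x² terms cancel, leaving (7x + 8)/(√(x²+7x + 8)+x) → 7/2.
Limit = 7/2.

Final answer: 7/2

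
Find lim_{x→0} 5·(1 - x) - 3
Direct substitution at x = 0 gives 2.

Final answer: 2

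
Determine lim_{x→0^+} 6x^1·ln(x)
This is a 0·∞ indeterminate form at x → 0⁺.
Rewrite the product as 6·ln(x) / x^(-1) and apply L'Hôpital, or use the standard hierarchy x^(-1) ≫ |ln x| as x → 0⁺.
The indeterminate product → 0, so the limit = 0.

Final answer: 0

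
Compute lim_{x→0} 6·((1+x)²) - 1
Direct substitution at x = 0 gives 5.

Final answer: 5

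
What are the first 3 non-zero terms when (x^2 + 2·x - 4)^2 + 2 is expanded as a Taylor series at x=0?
-4·x^2 - 16·x + 18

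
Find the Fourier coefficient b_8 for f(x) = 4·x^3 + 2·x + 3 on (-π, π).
b_8 = (1/π) ∫_{-π}^{π} f(x)·sin(8x) dx.
Evaluate the integral (use parity and integration by parts as needed): b_8 = -π^2 - 13/32.

Final answer: -π^2 - 13/32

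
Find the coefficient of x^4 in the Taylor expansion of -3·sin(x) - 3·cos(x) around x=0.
Expand to order 4: -3·sin(x) - 3·cos(x) = -x^4/8 + x^3/2 + 3·x^2/2 - 3·x - 3 + O(x^5).
The coefficient of x^4 is -1/8.

Final answer: -1/8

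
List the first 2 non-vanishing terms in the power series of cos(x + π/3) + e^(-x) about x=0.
x·(-1 - √(3)/2) + 3/2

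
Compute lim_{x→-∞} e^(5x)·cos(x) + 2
Evaluate the dominant behaviour as x → -∞; each term tends to a finite value or vanishes.
Limit = 2.

Final answer: 2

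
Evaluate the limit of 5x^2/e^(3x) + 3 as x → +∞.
The quotient is an ∞/∞ indeterminate form as x → +∞.
The exponential denominator e^(3x) dominates the polynomial numerator (e^x ≫ x^2 as x → ∞), so the quotient → 0.
Adding the constant: 0 + 3 = 3. Limit = 3.

Final answer: 3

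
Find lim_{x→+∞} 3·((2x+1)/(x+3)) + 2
Evaluate the dominant behaviour as x → +∞; each term tends to a finite value or vanishes.
Limit = 8.

Final answer: 8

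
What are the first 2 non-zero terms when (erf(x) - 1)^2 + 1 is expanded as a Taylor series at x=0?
-4·x/√(π) + 2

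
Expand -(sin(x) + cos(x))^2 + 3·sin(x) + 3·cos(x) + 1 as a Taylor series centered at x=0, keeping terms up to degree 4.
x^4/8 + 5·x^3/6 - 3·x^2/2 + x + 3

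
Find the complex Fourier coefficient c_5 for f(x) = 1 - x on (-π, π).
Compute the real Fourier coefficients first: a_5 = 0, b_5 = -2/5.
Then c_5 = (a_5 − i·b_5)/2 = i/5.

Final answer: i/5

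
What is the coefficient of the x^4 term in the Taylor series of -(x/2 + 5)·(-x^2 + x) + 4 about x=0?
Expand to order 4: -(x/2 + 5)·(-x^2 + x) + 4 = x^3/2 + 9·x^2/2 - 5·x + 4 + O(x^5).
The coefficient of x^4 is 0.

Final answer: 0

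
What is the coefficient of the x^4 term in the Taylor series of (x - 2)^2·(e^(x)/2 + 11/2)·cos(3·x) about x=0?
Expand to order 4: (x - 2)^2·(e^(x)/2 + 11/2)·cos(3·x) = 117·x^4/2 + 593·x^3/6 - 103·x^2 - 22·x + 24 + O(x^5).
The coefficient of x^4 is 117/2.

Final answer: 117/2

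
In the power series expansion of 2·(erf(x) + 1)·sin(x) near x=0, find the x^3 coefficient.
Expand to order 3: 2·(erf(x) + 1)·sin(x) = -x^3/3 + 4·x^2/√(π) + 2·x + O(x^4).
The coefficient of x^3 is -1/3.

Final answer: -1/3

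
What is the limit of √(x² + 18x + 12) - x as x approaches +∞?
This is an ∞ − ∞ indeterminate form.
Multiply and divide by the conjugate √(x²+18x + 12) + x; the x² terms cancel, leaving (18x + 12)/(√(x²+18x + 12)+x) → 18/2 = 9.
Limit = 9.

Final answer: 9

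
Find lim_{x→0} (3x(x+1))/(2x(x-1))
Both numerator and denominator → 0 as x → 0; this is a 0/0 indeterminate form.
Expand each to leading order near x = 0: numerator ~ 3·x, denominator ~ -2·x.
The limit of the ratio is -3/2.

Final answer: -3/2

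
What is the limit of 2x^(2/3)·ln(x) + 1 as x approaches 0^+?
The product is a 0·∞ indeterminate form at x → 0⁺.
Rewrite the product as 2·ln(x) / x^(-2/3) and apply L'Hôpital, or use the standard hierarchy x^(-2/3) ≫ |ln x| as x → 0⁺.
The indeterminate product → 0, so the limit = 1.

Final answer: 1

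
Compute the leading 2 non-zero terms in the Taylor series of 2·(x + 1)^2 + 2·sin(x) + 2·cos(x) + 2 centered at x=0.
6·x + 6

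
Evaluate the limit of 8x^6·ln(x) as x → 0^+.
This is a 0·∞ indeterminate form at x → 0⁺.
Rewrite the product as 8·ln(x) / x^(-6) and apply L'Hôpital, or use the standard hierarchy x^(-6) ≫ |ln x| as x → 0⁺.
The indeterminate product → 0, so the limit = 0.

Final answer: 0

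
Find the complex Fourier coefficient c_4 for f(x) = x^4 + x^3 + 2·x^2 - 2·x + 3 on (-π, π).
Compute the real Fourier coefficients first: a_4 = 5/16 + π^2/2, b_4 = 19/16 - π^2/2.
Then c_4 = (a_4 − i·b_4)/2 = 5/32 + π^2/4 - 19·i/32 + i·π^2/4.

Final answer: 5/32 + π^2/4 - 19·i/32 + i·π^2/4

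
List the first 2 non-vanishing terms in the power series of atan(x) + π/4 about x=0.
x + π/4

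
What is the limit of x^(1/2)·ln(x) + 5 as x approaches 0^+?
The product is a 0·∞ indeterminate form at x → 0⁺.
Rewrite the product as ln(x) / x^(-1/2) and apply L'Hôpital, or use the standard hierarchy x^(-1/2) ≫ |ln x| as x → 0⁺.
The indeterminate product → 0, so the limit = 5.

Final answer: 5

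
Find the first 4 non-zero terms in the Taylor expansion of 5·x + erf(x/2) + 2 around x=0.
x^5/(160·√(π)) - x^3/(12·√(π)) + x·(1/√(π) + 5) + 2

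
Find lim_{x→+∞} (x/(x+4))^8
As x → +∞: x/(x+4) = 1/(1 + 4/x) → 1, and the 8th power of a limit-1 base also → 1.
Limit = 1.

Final answer: 1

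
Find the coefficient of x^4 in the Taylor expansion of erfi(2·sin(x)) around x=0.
Expand to order 4: erfi(2·sin(x)) = 14·x^3/(3·√(π)) + 4·x/√(π) + O(x^5).
The coefficient of x^4 is 0.

Final answer: 0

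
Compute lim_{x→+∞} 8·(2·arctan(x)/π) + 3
Evaluate the dominant behaviour as x → +∞; each term tends to a finite value or vanishes.
Limit = 11.

Final answer: 11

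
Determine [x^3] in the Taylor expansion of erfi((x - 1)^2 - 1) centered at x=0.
Expand to order 3: erfi((x - 1)^2 - 1) = -16·x^3/(3·√(π)) + 2·x^2/√(π) - 4·x/√(π) + O(x^4).
The coefficient of x^3 is -16/(3·√(π)).

Final answer: -16/(3·√(π))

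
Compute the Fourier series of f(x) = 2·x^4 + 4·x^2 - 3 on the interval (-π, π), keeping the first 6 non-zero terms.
(80 - 16·π^2)·cos(x) + (-2 + 4·π^2)·cos(2·x) + (-16·π^2/9 - 16/27)·cos(3·x) + (5/8 + π^2)·cos(4·x) + (-16·π^2/25 - 304/625)·cos(5·x) - 3 + 4·π^2/3 + 2·π^4/5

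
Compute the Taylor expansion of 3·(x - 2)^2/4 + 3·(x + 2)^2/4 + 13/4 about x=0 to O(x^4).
3·x^2/2 + 37/4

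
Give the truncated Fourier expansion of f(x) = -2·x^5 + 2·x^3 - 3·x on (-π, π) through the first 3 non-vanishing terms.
(-510 - 4·π^4 + 84·π^2)·sin(x) + (-12·π^2 + 21 + 2·π^4)·sin(2·x) + (-4·π^4/3 - 394/81 + 116·π^2/27)·sin(3·x)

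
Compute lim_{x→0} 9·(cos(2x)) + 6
Direct substitution at x = 0 gives 15.

Final answer: 15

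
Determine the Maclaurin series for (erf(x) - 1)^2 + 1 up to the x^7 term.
2·x^7/(21·√(π)) + 56·x^6/(45·π) - 2·x^5/(5·√(π)) - 8·x^4/(3·π) + 4·x^3/(3·√(π)) + 4·x^2/π - 4·x/√(π) + 2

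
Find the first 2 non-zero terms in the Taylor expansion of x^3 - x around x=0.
x^3 - x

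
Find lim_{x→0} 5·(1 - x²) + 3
Direct substitution at x = 0 gives 8.

Final answer: 8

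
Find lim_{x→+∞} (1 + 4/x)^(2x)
As x → +∞: write (1 + 4/x)^(2x) = ((1 + 4/x)^x)^2 → (e^4)^2 = e^8.
Limit = e^(8).

Final answer: e^(8)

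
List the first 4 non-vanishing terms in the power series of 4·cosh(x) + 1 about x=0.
x^6/180 + x^4/6 + 2·x^2 + 5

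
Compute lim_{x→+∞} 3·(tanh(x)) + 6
Evaluate the dominant behaviour as x → +∞; each term tends to a finite value or vanishes.
Limit = 9.

Final answer: 9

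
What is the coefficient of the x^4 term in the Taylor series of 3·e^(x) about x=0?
Expand to order 4: 3·e^(x) = x^4/8 + x^3/2 + 3·x^2/2 + 3·x + 3 + O(x^5).
The coefficient of x^4 is 1/8.

Final answer: 1/8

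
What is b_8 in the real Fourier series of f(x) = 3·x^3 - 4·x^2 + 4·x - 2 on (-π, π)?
b_8 = (1/π) ∫_{-π}^{π} f(x)·sin(8x) dx.
Evaluate the integral (use parity and integration by parts as needed): b_8 = -3·π^2/4 - 119/128.

Final answer: -3·π^2/4 - 119/128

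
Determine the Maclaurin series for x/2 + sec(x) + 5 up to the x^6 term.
61·x^6/720 + 5·x^4/24 + x^2/2 + x/2 + 6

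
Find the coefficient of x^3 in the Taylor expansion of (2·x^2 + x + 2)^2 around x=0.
Expand to order 3: (2·x^2 + x + 2)^2 = 4·x^3 + 9·x^2 + 4·x + 4 + O(x^4).
The coefficient of x^3 is 4.

Final answer: 4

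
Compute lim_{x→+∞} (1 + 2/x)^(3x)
As x → +∞: write (1 + 2/x)^(3x) = ((1 + 2/x)^x)^3 → (e^2)^3 = e^6.
Limit = e^(6).

Final answer: e^(6)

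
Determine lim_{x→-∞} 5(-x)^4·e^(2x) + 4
The product is a 0·∞ indeterminate form at x → -∞.
Rewrite the product as 5(-x)^4 / e^(-2x) (an ∞/∞ form) and apply L'Hôpital, or use the standard hierarchy e^(2|x|) ≫ |(-x)^4| as x → -∞.
The indeterminate product → 0, so the limit = 4.

Final answer: 4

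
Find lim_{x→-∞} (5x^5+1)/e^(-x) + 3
The quotient is an ∞/∞ indeterminate form as x → -∞.
Compare growth rates of the dominant terms (exponentials ≫ polynomials ≫ logarithms), or apply L'Hôpital's rule; the quotient → 0.
Adding the constant: 0 + 3 = 3. Limit = 3.

Final answer: 3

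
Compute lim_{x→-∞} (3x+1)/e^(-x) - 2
The quotient is an ∞/∞ indeterminate form as x → -∞.
Compare growth rates of the dominant terms (exponentials ≫ polynomials ≫ logarithms), or apply L'Hôpital's rule; the quotient → 0.
Adding the constant: 0 - 2 = -2. Limit = -2.

Final answer: -2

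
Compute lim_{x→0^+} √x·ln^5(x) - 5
The product is a 0·∞ indeterminate form at x → 0⁺.
Rewrite the product as ln^5(x) / x^(-1/2) and apply L'Hôpital, or use the standard hierarchy x^(-1/2) ≫ |ln x|^5 as x → 0⁺.
The indeterminate product → 0, so the limit = -5.

Final answer: -5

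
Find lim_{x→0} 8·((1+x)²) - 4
Direct substitution at x = 0 gives 4.

Final answer: 4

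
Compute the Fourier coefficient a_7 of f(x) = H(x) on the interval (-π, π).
a_7 = (1/π) ∫_{-π}^{π} f(x)·cos(7x) dx.
Evaluate the integral (use parity and integration by parts as needed): a_7 = 0.

Final answer: 0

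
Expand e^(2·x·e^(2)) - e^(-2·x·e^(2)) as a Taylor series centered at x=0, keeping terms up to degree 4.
8·x^3·e^(6)/3 + 4·x·e^(2)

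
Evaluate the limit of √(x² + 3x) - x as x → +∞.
This is an ∞ − ∞ indeterminate form.
Multiply and divide by the conjugate √(x²+3x) + x; the x² terms cancel, leaving (3x)/(√(x²+3x)+x) → 3/2.
Limit = 3/2.

Final answer: 3/2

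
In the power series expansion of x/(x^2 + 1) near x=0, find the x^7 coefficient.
Expand to order 7: x/(x^2 + 1) = -x^7 + x^5 - x^3 + x + O(x^8).
The coefficient of x^7 is -1.

Final answer: -1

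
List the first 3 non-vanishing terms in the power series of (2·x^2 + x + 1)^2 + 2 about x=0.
5·x^2 + 2·x + 3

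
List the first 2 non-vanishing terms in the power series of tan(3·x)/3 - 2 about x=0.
x - 2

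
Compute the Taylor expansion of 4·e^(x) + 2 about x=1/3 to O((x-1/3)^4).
2 + 4·e^(1/3) + 4·e^(1/3)·(x - 1/3) + 2·e^(1/3)·(x - 1/3)^2 + 2·e^(1/3)·(x - 1/3)^3/3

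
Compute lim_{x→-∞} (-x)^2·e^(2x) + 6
The product is a 0·∞ indeterminate form at x → -∞.
Rewrite the product as (-x)^2 / e^(-2x) (an ∞/∞ form) and apply L'Hôpital, or use the standard hierarchy e^(2|x|) ≫ |(-x)^2| as x → -∞.
The indeterminate product → 0, so the limit = 6.

Final answer: 6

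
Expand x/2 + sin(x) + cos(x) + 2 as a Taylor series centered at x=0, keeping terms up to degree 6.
-x^6/720 + x^5/120 + x^4/24 - x^3/6 - x^2/2 + 3·x/2 + 3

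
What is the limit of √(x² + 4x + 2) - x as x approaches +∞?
This is an ∞ − ∞ indeterminate form.
Multiply and divide by the conjugate √(x²+4x + 2) + x; the x² terms cancel, leaving (4x + 2)/(√(x²+4x + 2)+x) → 4/2 = 2.
Limit = 2.

Final answer: 2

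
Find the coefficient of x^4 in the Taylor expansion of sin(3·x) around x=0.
Expand to order 4: sin(3·x) = -9·x^3/2 + 3·x + O(x^5).
The coefficient of x^4 is 0.

Final answer: 0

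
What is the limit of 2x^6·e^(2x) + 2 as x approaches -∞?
The product is a 0·∞ indeterminate form at x → -∞.
Rewrite the product as 2x^6 / e^(-2x) (an ∞/∞ form) and apply L'Hôpital, or use the standard hierarchy e^(2|x|) ≫ |x^6| as x → -∞.
The indeterminate product → 0, so the limit = 2.

Final answer: 2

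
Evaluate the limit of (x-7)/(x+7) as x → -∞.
Evaluate the dominant behaviour as x → -∞; each term tends to a finite value or vanishes.
Limit = 1.

Final answer: 1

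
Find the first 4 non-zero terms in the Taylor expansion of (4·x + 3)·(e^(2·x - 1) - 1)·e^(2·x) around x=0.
x^3·(-12 + 64·e^(-1)) + x^2·(-14 + 40·e^(-1)) + x·(-10 + 16·e^(-1)) - 3 + 3·e^(-1)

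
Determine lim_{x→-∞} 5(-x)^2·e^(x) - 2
The product is a 0·∞ indeterminate form at x → -∞.
Rewrite the product as 5(-x)^2 / e^(-x) (an ∞/∞ form) and apply L'Hôpital, or use the standard hierarchy e^(|x|) ≫ |(-x)^2| as x → -∞.
The indeterminate product → 0, so the limit = -2.

Final answer: -2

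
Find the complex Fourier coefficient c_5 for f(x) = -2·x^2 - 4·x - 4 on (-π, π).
Compute the real Fourier coefficients first: a_5 = 8/25, b_5 = -8/5.
Then c_5 = (a_5 − i·b_5)/2 = 4/25 + 4·i/5.

Final answer: 4/25 + 4·i/5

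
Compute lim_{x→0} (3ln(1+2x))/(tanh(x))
Both numerator and denominator → 0 as x → 0; this is a 0/0 indeterminate form.
Expand each to leading order near x = 0: numerator ~ 6·x, denominator ~ x.
The limit of the ratio is 6.

Final answer: 6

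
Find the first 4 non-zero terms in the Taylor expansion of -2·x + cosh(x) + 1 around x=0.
x^4/24 + x^2/2 - 2·x + 2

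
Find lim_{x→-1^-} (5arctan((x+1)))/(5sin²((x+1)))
Both numerator and denominator → 0 as x → -1^-; this is a 0/0 indeterminate form.
Expand each to leading order near x = -1: numerator ~ 5·(x + 1), denominator ~ 5·(x + 1)^2.
The limit of the ratio is -∞.

Final answer: -∞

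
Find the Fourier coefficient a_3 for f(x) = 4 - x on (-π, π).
a_3 = (1/π) ∫_{-π}^{π} f(x)·cos(3x) dx.
Evaluate the integral (use parity and integration by parts as needed): a_3 = 0.

Final answer: 0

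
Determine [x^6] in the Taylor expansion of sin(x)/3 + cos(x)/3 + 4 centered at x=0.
Expand to order 6: sin(x)/3 + cos(x)/3 + 4 = -x^6/2160 + x^5/360 + x^4/72 - x^3/18 - x^2/6 + x/3 + 13/3 + O(x^7).
The coefficient of x^6 is -1/2160.

Final answer: -1/2160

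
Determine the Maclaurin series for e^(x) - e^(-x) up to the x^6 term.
x^5/60 + x^3/3 + 2·x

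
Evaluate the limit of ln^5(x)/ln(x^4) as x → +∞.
This is an ∞/∞ indeterminate form as x → +∞.
Write ln(x^4) = 4·ln(x), reducing the quotient to ln^4(x)/4 → ∞.
Limit = ∞.

Final answer: ∞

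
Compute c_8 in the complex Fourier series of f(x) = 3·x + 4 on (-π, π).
Compute the real Fourier coefficients first: a_8 = 0, b_8 = -3/4.
Then c_8 = (a_8 − i·b_8)/2 = 3·i/8.

Final answer: 3·i/8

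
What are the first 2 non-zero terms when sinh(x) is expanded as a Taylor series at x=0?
x^3/6 + x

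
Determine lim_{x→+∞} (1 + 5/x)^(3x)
As x → +∞: write (1 + 5/x)^(3x) = ((1 + 5/x)^x)^3 → (e^5)^3 = e^15.
Limit = e^(15).

Final answer: e^(15)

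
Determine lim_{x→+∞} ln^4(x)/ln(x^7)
This is an ∞/∞ indeterminate form as x → +∞.
Write ln(x^7) = 7·ln(x), reducing the quotient to ln^3(x)/7 → ∞.
Limit = ∞.

Final answer: ∞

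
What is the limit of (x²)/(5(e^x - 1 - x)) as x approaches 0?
Both numerator and denominator → 0 as x → 0; this is a 0/0 indeterminate form.
Expand each to leading order near x = 0: numerator ~ x^2, denominator ~ 5·x^2/2.
The limit of the ratio is 2/5.

Final answer: 2/5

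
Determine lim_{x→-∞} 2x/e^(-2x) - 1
The quotient is an ∞/∞ indeterminate form as x → -∞.
Compare growth rates of the dominant terms (exponentials ≫ polynomials ≫ logarithms), or apply L'Hôpital's rule; the quotient → 0.
Adding the constant: 0 - 1 = -1. Limit = -1.

Final answer: -1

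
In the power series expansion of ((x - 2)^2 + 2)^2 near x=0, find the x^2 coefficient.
Expand to order 2: ((x - 2)^2 + 2)^2 = 28·x^2 - 48·x + 36 + O(x^3).
The coefficient of x^2 is 28.

Final answer: 28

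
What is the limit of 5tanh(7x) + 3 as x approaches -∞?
Evaluate the dominant behaviour as x → -∞; each term tends to a finite value or vanishes.
Limit = -2.

Final answer: -2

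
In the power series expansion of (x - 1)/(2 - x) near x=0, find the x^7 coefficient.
Expand to order 7: (x - 1)/(2 - x) = x^7/256 + x^6/128 + x^5/64 + x^4/32 + x^3/16 + x^2/8 + x/4 - 1/2 + O(x^8).
The coefficient of x^7 is 1/256.

Final answer: 1/256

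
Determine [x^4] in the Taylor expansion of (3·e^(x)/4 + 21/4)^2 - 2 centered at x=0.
Expand to order 4: (3·e^(x)/4 + 21/4)^2 - 2 = 45·x^4/64 + 33·x^3/16 + 81·x^2/16 + 9·x + 34 + O(x^5).
The coefficient of x^4 is 45/64.

Final answer: 45/64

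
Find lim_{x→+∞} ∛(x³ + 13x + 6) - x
This is an ∞ − ∞ indeterminate form.
Multiply by (A² + AB + B²)/(A² + AB + B²) where A = ∛(x³+13x + 6), B = x to use A³ − B³ = (A−B)(A²+AB+B²); the x³ terms cancel, leaving (13x + 6)/(A²+AB+B²) with denominator ~ 3x², so the limit is 0.
Limit = 0.

Final answer: 0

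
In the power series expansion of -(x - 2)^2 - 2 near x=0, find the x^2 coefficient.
Expand to order 2: -(x - 2)^2 - 2 = -x^2 + 4·x - 6 + O(x^3).
The coefficient of x^2 is -1.

Final answer: -1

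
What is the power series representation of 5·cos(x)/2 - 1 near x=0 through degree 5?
5·x^4/48 - 5·x^2/4 + 3/2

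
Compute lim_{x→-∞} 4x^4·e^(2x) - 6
The product is a 0·∞ indeterminate form at x → -∞.
Rewrite the product as 4x^4 / e^(-2x) (an ∞/∞ form) and apply L'Hôpital, or use the standard hierarchy e^(2|x|) ≫ |x^4| as x → -∞.
The indeterminate product → 0, so the limit = -6.

Final answer: -6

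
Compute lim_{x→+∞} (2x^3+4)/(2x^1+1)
This is an ∞/∞ indeterminate form as x → +∞.
Divide numerator and denominator by x^3 and let the lower-order terms vanish; the numerator's degree 3 exceeds the denominator's degree 1, so the quotient diverges.
Limit = ∞.

Final answer: ∞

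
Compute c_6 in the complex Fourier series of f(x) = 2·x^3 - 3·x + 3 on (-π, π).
Compute the real Fourier coefficients first: a_6 = 0, b_6 = 10/9 - 2·π^2/3.
Then c_6 = (a_6 − i·b_6)/2 = -5·i/9 + i·π^2/3.

Final answer: -5·i/9 + i·π^2/3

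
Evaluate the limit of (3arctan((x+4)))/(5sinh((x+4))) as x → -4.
Both numerator and denominator → 0 as x → -4; this is a 0/0 indeterminate form.
Expand each to leading order near x = -4: numerator ~ 3·(x + 4), denominator ~ 5·(x + 4).
The limit of the ratio is 3/5.

Final answer: 3/5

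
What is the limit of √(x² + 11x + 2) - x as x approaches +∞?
This is an ∞ − ∞ indeterminate form.
Multiply and divide by the conjugate √(x²+11x + 2) + x; the x² terms cancel, leaving (11x + 2)/(√(x²+11x + 2)+x) → 11/2.
Limit = 11/2.

Final answer: 11/2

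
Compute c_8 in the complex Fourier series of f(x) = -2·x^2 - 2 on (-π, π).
Compute the real Fourier coefficients first: a_8 = -1/8, b_8 = 0.
Then c_8 = (a_8 − i·b_8)/2 = -1/16.

Final answer: -1/16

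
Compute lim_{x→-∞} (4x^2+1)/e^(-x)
This is an ∞/∞ indeterminate form as x → -∞.
Compare growth rates of the dominant terms (exponentials ≫ polynomials ≫ logarithms), or apply L'Hôpital's rule; the quotient → 0.
Limit = 0.

Final answer: 0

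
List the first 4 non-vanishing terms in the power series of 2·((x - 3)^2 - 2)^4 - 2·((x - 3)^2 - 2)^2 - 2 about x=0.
-19128·x^3 + 23812·x^2 - 16296·x + 4702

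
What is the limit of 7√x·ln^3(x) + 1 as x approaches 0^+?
The product is a 0·∞ indeterminate form at x → 0⁺.
Rewrite the product as 7·ln^3(x) / x^(-1/2) and apply L'Hôpital, or use the standard hierarchy x^(-1/2) ≫ |ln x|^3 as x → 0⁺.
The indeterminate product → 0, so the limit = 1.

Final answer: 1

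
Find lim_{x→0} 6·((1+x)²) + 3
Direct substitution at x = 0 gives 9.

Final answer: 9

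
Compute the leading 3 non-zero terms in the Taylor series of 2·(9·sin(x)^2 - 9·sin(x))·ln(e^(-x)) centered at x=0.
-3·x^4 - 18·x^3 + 18·x^2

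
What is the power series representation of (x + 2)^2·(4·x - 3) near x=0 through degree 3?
4·x^3 + 13·x^2 + 4·x - 12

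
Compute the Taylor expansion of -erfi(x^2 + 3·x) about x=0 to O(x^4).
-18·x^3/√(π) - 2·x^2/√(π) - 6·x/√(π)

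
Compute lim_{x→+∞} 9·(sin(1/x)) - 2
Evaluate the dominant behaviour as x → +∞; each term tends to a finite value or vanishes.
Limit = -2.

Final answer: -2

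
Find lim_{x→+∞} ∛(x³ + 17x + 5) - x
This is an ∞ − ∞ indeterminate form.
Multiply by (A² + AB + B²)/(A² + AB + B²) where A = ∛(x³+17x + 5), B = x to use A³ − B³ = (A−B)(A²+AB+B²); the x³ terms cancel, leaving (17x + 5)/(A²+AB+B²) with denominator ~ 3x², so the limit is 0.
Limit = 0.

Final answer: 0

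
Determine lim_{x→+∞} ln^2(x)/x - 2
The quotient is an ∞/∞ indeterminate form as x → +∞.
The polynomial denominator x dominates the logarithmic numerator (any positive power of x ≫ ln^2(x) as x → ∞), so the quotient → 0.
Adding the constant: 0 - 2 = -2. Limit = -2.

Final answer: -2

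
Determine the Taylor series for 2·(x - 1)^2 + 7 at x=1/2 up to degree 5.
15/2 - 2·(x - 1/2) + 2·(x - 1/2)^2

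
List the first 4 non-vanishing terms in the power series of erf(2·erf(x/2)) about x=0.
x^7·(-8/(3·π^3) - 128/(21·π^4) - 19/(90·π^2) - 1/(672·π)) + x^5·(1/(40·π) + 4/(3·π^2) + 32/(5·π^3)) + x^3·(-16/(3·π^2) - 1/(3·π)) + 4·x/π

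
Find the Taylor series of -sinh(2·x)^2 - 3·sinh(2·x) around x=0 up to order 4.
-16·x^4/3 - 4·x^3 - 4·x^2 - 6·x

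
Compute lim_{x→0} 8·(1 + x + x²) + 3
Direct substitution at x = 0 gives 11.

Final answer: 11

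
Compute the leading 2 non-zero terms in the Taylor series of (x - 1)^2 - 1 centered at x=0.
x^2 - 2·x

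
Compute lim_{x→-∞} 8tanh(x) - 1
Evaluate the dominant behaviour as x → -∞; each term tends to a finite value or vanishes.
Limit = -9.

Final answer: -9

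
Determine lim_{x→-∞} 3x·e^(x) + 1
The product is a 0·∞ indeterminate form at x → -∞.
Rewrite the product as 3x / e^(-x) (an ∞/∞ form) and apply L'Hôpital, or use the standard hierarchy e^(|x|) ≫ |x| as x → -∞.
The indeterminate product → 0, so the limit = 1.

Final answer: 1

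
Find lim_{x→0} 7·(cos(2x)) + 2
Direct substitution at x = 0 gives 9.

Final answer: 9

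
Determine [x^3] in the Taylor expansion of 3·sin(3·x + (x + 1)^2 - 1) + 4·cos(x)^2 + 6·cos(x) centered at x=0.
Expand to order 3: 3·sin(3·x + (x + 1)^2 - 1) + 4·cos(x)^2 + 6·cos(x) = -125·x^3/2 - 4·x^2 + 15·x + 10 + O(x^4).
The coefficient of x^3 is -125/2.

Final answer: -125/2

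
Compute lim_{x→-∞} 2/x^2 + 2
Evaluate the dominant behaviour as x → -∞; each term tends to a finite value or vanishes.
Limit = 2.

Final answer: 2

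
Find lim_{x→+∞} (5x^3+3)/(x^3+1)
This is an ∞/∞ indeterminate form as x → +∞.
Divide numerator and denominator by x^3 and let the lower-order terms vanish; the leading terms give 5/1 = 5.
Limit = 5.

Final answer: 5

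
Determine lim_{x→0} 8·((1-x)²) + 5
Direct substitution at x = 0 gives 13.

Final answer: 13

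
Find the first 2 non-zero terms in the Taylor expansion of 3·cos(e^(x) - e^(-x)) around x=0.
3 - 6·x^2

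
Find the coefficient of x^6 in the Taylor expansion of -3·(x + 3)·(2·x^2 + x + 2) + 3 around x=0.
Expand to order 6: -3·(x + 3)·(2·x^2 + x + 2) + 3 = -6·x^3 - 21·x^2 - 15·x - 15 + O(x^7).
The coefficient of x^6 is 0.

Final answer: 0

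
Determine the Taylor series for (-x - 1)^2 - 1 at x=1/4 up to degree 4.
9/16 + 5·(x - 1/4)/2 + (x - 1/4)^2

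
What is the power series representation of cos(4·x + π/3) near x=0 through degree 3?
16·√(3)·x^3/3 - 4·x^2 - 2·√(3)·x + 1/2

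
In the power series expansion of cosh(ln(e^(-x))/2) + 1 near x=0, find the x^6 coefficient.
Expand to order 6: cosh(ln(e^(-x))/2) + 1 = x^6/46080 + x^4/384 + x^2/8 + 2 + O(x^7).
The coefficient of x^6 is 1/46080.

Final answer: 1/46080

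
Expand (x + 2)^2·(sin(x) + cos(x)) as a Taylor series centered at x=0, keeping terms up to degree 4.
-x^4 - 5·x^3/3 + 3·x^2 + 8·x + 4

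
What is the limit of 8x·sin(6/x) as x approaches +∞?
As x → +∞: let u = 6/x → 0⁺; then 8·x·sin(6/x) = 8·6·sin(u)/u → 8·6·1 = 48.
Limit = 48.

Final answer: 48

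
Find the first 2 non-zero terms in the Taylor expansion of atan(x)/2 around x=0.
-x^3/6 + x/2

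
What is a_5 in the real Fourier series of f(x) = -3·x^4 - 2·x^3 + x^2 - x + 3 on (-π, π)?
a_5 = (1/π) ∫_{-π}^{π} f(x)·cos(5x) dx.
Evaluate the integral (use parity and integration by parts as needed): a_5 = -244/625 + 24·π^2/25.

Final answer: -244/625 + 24·π^2/25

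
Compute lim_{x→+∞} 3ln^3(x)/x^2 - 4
The quotient is an ∞/∞ indeterminate form as x → +∞.
The polynomial denominator x^2 dominates the logarithmic numerator (any positive power of x ≫ ln^3(x) as x → ∞), so the quotient → 0.
Adding the constant: 0 - 4 = -4. Limit = -4.

Final answer: -4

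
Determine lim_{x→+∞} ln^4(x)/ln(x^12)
This is an ∞/∞ indeterminate form as x → +∞.
Write ln(x^12) = 12·ln(x), reducing the quotient to ln^3(x)/12 → ∞.
Limit = ∞.

Final answer: ∞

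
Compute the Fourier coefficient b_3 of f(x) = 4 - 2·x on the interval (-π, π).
b_3 = (1/π) ∫_{-π}^{π} f(x)·sin(3x) dx.
Evaluate the integral (use parity and integration by parts as needed): b_3 = -4/3.

Final answer: -4/3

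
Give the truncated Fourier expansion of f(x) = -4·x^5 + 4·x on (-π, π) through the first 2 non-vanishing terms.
(-952 - 8·π^4 + 160·π^2)·sin(x) + (-20·π^2 + 26 + 4·π^4)·sin(2·x)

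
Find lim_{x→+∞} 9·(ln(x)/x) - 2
Evaluate the dominant behaviour as x → +∞; each term tends to a finite value or vanishes.
Limit = -2.

Final answer: -2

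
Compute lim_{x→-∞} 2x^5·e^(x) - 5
The product is a 0·∞ indeterminate form at x → -∞.
Rewrite the product as 2x^5 / e^(-x) (an ∞/∞ form) and apply L'Hôpital, or use the standard hierarchy e^(|x|) ≫ |x^5| as x → -∞.
The indeterminate product → 0, so the limit = -5.

Final answer: -5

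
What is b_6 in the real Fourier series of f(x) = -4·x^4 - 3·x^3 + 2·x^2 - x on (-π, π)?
b_6 = (1/π) ∫_{-π}^{π} f(x)·sin(6x) dx.
Evaluate the integral (use parity and integration by parts as needed): b_6 = 1/6 + π^2.

Final answer: 1/6 + π^2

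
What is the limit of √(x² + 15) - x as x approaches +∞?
This is an ∞ − ∞ indeterminate form.
Multiply and divide by the conjugate √(x²+15) + x; the x² terms cancel, leaving 15/(√(x²+15)+x) → 0.
Limit = 0.

Final answer: 0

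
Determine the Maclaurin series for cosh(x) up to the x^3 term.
x^2/2 + 1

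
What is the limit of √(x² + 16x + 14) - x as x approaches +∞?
This is an ∞ − ∞ indeterminate form.
Multiply and divide by the conjugate √(x²+16x + 14) + x; the x² terms cancel, leaving (16x + 14)/(√(x²+16x + 14)+x) → 16/2 = 8.
Limit = 8.

Final answer: 8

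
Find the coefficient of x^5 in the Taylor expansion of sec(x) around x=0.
Expand to order 5: sec(x) = 5·x^4/24 + x^2/2 + 1 + O(x^6).
The coefficient of x^5 is 0.

Final answer: 0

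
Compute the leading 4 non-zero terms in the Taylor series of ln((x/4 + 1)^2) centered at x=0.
-x^4/512 + x^3/96 - x^2/16 + x/2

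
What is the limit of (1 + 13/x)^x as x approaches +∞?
As x → +∞: this is the defining limit (1 + 13/x)^x → e^13.
Limit = e^(13).

Final answer: e^(13)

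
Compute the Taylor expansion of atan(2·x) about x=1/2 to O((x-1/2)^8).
π/4 + (x - 1/2) - (x - 1/2)^2 + 2·(x - 1/2)^3/3 - 4·(x - 1/2)^5/5 + 4·(x - 1/2)^6/3 - 8·(x - 1/2)^7/7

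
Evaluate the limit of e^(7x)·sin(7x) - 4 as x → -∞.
Evaluate the dominant behaviour as x → -∞; each term tends to a finite value or vanishes.
Limit = -4.

Final answer: -4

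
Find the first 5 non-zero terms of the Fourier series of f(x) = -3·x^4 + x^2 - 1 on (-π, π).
(-148 + 24·π^2)·cos(x) + (10 - 6·π^2)·cos(2·x) + (-20/9 + 8·π^2/3)·cos(3·x) + (13/16 - 3·π^2/2)·cos(4·x) - 3·π^4/5 - 1 + π^2/3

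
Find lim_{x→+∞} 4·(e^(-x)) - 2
Evaluate the dominant behaviour as x → +∞; each term tends to a finite value or vanishes.
Limit = -2.

Final answer: -2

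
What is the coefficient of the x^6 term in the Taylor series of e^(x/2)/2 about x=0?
Expand to order 6: e^(x/2)/2 = x^6/92160 + x^5/7680 + x^4/768 + x^3/96 + x^2/16 + x/4 + 1/2 + O(x^7).
The coefficient of x^6 is 1/92160.

Final answer: 1/92160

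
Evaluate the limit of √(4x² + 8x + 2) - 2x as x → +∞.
As x → +∞: multiply by the conjugate to get (8x+2)/(√(4x²+8x+2)+2x); the denominator ~ 4x, so the limit is 8/4 = 2.
Limit = 2.

Final answer: 2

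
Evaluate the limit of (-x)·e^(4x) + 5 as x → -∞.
The product is a 0·∞ indeterminate form at x → -∞.
Rewrite the product as (-x) / e^(-4x) (an ∞/∞ form) and apply L'Hôpital, or use the standard hierarchy e^(4|x|) ≫ |(-x)| as x → -∞.
The indeterminate product → 0, so the limit = 5.

Final answer: 5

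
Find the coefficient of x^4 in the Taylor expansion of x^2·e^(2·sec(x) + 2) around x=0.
Expand to order 4: x^2·e^(2·sec(x) + 2) = x^4·e^(4) + x^2·e^(4) + O(x^5).
The coefficient of x^4 is e^(4).

Final answer: e^(4)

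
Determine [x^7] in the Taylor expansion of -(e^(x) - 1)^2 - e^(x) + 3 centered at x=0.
Expand to order 7: -(e^(x) - 1)^2 - e^(x) + 3 = -127·x^7/5040 - 7·x^6/80 - 31·x^5/120 - 5·x^4/8 - 7·x^3/6 - 3·x^2/2 - x + 2 + O(x^8).
The coefficient of x^7 is -127/5040.

Final answer: -127/5040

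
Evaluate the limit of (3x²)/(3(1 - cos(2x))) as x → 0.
Both numerator and denominator → 0 as x → 0; this is a 0/0 indeterminate form.
Expand each to leading order near x = 0: numerator ~ 3·x^2, denominator ~ 6·x^2.
The limit of the ratio is 1/2.

Final answer: 1/2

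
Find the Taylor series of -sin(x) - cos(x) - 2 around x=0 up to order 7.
x^7/5040 + x^6/720 - x^5/120 - x^4/24 + x^3/6 + x^2/2 - x - 3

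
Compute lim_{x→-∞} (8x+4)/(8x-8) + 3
Evaluate the dominant behaviour as x → -∞; each term tends to a finite value or vanishes.
Limit = 4.

Final answer: 4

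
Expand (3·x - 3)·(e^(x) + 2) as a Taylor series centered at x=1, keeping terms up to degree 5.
(6 + 3·e)·(x - 1) + 3·e·(x - 1)^2 + 3·e·(x - 1)^3/2 + e·(x - 1)^4/2 + e·(x - 1)^5/8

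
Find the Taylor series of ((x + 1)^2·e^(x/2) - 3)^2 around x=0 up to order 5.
2571·x^5/640 + 1477·x^4/192 + 181·x^3/24 - 9·x^2/4 - 10·x + 4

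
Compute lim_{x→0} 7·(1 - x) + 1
Direct substitution at x = 0 gives 8.

Final answer: 8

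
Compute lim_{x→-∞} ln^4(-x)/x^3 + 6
The quotient is an ∞/∞ indeterminate form as x → -∞.
Compare growth rates of the dominant terms (exponentials ≫ polynomials ≫ logarithms), or apply L'Hôpital's rule; the quotient → 0.
Adding the constant: 0 + 6 = 6. Limit = 6.

Final answer: 6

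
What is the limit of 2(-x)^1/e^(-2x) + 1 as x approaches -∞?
The quotient is an ∞/∞ indeterminate form as x → -∞.
Compare growth rates of the dominant terms (exponentials ≫ polynomials ≫ logarithms), or apply L'Hôpital's rule; the quotient → 0.
Adding the constant: 0 + 1 = 1. Limit = 1.

Final answer: 1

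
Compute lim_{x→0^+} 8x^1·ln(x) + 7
The product is a 0·∞ indeterminate form at x → 0⁺.
Rewrite the product as 8·ln(x) / x^(-1) and apply L'Hôpital, or use the standard hierarchy x^(-1) ≫ |ln x| as x → 0⁺.
The indeterminate product → 0, so the limit = 7.

Final answer: 7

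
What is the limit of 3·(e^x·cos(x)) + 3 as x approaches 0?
Direct substitution at x = 0 gives 6.

Final answer: 6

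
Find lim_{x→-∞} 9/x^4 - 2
Evaluate the dominant behaviour as x → -∞; each term tends to a finite value or vanishes.
Limit = -2.

Final answer: -2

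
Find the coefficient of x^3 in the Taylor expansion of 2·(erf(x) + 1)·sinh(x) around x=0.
Expand to order 3: 2·(erf(x) + 1)·sinh(x) = x^3/3 + 4·x^2/√(π) + 2·x + O(x^4).
The coefficient of x^3 is 1/3.

Final answer: 1/3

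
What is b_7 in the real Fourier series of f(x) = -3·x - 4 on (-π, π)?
b_7 = (1/π) ∫_{-π}^{π} f(x)·sin(7x) dx.
Evaluate the integral (use parity and integration by parts as needed): b_7 = -6/7.

Final answer: -6/7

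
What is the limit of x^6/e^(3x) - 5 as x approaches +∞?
The quotient is an ∞/∞ indeterminate form as x → +∞.
The exponential denominator e^(3x) dominates the polynomial numerator (e^x ≫ x^6 as x → ∞), so the quotient → 0.
Adding the constant: 0 - 5 = -5. Limit = -5.

Final answer: -5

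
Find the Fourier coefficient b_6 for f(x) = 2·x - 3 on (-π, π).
b_6 = (1/π) ∫_{-π}^{π} f(x)·sin(6x) dx.
Evaluate the integral (use parity and integration by parts as needed): b_6 = -2/3.

Final answer: -2/3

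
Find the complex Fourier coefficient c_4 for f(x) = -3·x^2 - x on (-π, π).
Compute the real Fourier coefficients first: a_4 = -3/4, b_4 = 1/2.
Then c_4 = (a_4 − i·b_4)/2 = -3/8 - i/4.

Final answer: -3/8 - i/4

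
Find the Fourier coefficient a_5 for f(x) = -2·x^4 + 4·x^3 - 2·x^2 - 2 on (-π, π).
a_5 = (1/π) ∫_{-π}^{π} f(x)·cos(5x) dx.
Evaluate the integral (use parity and integration by parts as needed): a_5 = 104/625 + 16·π^2/25.

Final answer: 104/625 + 16·π^2/25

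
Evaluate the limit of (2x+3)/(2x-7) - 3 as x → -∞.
Evaluate the dominant behaviour as x → -∞; each term tends to a finite value or vanishes.
Limit = -2.

Final answer: -2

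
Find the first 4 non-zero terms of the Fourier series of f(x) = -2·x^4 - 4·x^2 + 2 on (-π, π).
(-80 + 16·π^2)·cos(x) + (2 - 4·π^2)·cos(2·x) + (16/27 + 16·π^2/9)·cos(3·x) - 2·π^4/5 - 4·π^2/3 + 2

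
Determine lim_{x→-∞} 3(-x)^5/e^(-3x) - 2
The quotient is an ∞/∞ indeterminate form as x → -∞.
Compare growth rates of the dominant terms (exponentials ≫ polynomials ≫ logarithms), or apply L'Hôpital's rule; the quotient → 0.
Adding the constant: 0 - 2 = -2. Limit = -2.

Final answer: -2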